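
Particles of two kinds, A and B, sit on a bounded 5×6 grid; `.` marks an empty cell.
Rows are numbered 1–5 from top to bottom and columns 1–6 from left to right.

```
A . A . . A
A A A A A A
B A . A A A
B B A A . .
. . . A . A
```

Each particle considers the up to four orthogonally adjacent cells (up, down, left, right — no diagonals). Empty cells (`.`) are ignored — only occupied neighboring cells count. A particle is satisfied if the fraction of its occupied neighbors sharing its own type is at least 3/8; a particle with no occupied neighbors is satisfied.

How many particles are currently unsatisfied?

Row 1: (1,1)A 1/1 ok · (1,3)A 1/1 ok · (1,6)A 1/1 ok
Row 2: (2,1)A 2/3 ok · (2,2)A 3/3 ok · (2,3)A 3/3 ok · (2,4)A 3/3 ok · (2,5)A 3/3 ok · (2,6)A 3/3 ok
Row 3: (3,1)B 1/3 unhappy · (3,2)A 1/3 unhappy · (3,4)A 3/3 ok · (3,5)A 3/3 ok · (3,6)A 2/2 ok
Row 4: (4,1)B 2/2 ok · (4,2)B 1/3 unhappy · (4,3)A 1/2 ok · (4,4)A 3/3 ok
Row 5: (5,4)A 1/1 ok · (5,6)A 0/0 ok
Unsatisfied: (3,1), (3,2), (4,2) — 3 in total.

3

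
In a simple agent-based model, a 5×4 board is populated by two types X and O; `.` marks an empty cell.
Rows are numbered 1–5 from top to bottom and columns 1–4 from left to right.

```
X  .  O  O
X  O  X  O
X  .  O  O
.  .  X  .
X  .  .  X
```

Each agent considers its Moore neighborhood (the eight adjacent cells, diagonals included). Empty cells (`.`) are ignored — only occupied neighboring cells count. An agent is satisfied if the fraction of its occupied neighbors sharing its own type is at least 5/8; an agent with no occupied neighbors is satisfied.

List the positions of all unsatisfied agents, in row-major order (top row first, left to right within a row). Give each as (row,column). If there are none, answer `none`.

(1,1)X 1/2 unhappy
(1,3)O 3/4 ok
(1,4)O 2/3 ok
(2,1)X 2/3 ok
(2,2)O 2/6 unhappy
(2,3)X 0/6 unhappy
(2,4)O 4/5 ok
(3,1)X 1/2 unhappy
(3,3)O 3/5 unhappy
(3,4)O 2/4 unhappy
(4,3)X 1/3 unhappy
(5,1)X 0/0 ok
(5,4)X 1/1 ok

(1,1), (2,2), (2,3), (3,1), (3,3), (3,4), (4,3)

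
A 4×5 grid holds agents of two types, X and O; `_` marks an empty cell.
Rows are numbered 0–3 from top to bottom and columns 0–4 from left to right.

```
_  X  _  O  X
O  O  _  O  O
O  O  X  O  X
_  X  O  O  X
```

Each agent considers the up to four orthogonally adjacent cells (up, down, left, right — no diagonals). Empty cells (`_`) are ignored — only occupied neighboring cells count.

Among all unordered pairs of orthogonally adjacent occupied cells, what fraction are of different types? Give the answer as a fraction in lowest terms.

Scan each occupied cell's neighbors to the right and below so each pair is counted once.
From row 0: 3 unlike of 4 pairs (running 3/4).
From row 1: 1 unlike of 6 pairs (running 4/10).
From row 2: 5 unlike of 8 pairs (running 9/18).
From row 3: 2 unlike of 3 pairs (running 11/21).
Total adjacent occupied pairs: 21; unlike-type pairs: 11.
11/21 is already in lowest terms.

11/21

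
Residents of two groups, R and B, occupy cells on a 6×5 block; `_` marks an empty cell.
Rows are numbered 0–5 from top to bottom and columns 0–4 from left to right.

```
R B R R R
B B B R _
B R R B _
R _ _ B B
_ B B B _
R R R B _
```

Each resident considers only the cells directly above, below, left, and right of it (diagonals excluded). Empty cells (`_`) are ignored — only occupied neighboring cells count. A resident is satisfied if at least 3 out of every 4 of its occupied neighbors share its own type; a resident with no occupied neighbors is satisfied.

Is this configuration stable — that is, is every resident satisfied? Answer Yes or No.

No

Row 0: (0,0)R 0/2 ✗ · (0,1)B 1/3 ✗ · (0,2)R 1/3 ✗ · (0,3)R 3/3 ✓ · (0,4)R 1/1 ✓
Row 1: (1,0)B 2/3 ✗ · (1,1)B 3/4 ✓ · (1,2)B 1/4 ✗ · (1,3)R 1/3 ✗
Row 2: (2,0)B 1/3 ✗ · (2,1)R 1/3 ✗ · (2,2)R 1/3 ✗ · (2,3)B 1/3 ✗
Row 3: (3,0)R 0/1 ✗ · (3,3)B 3/3 ✓ · (3,4)B 1/1 ✓
Row 4: (4,1)B 1/2 ✗ · (4,2)B 2/3 ✗ · (4,3)B 3/3 ✓
Row 5: (5,0)R 1/1 ✓ · (5,1)R 2/3 ✗ · (5,2)R 1/3 ✗ · (5,3)B 1/2 ✗
For instance (0,0) has only 0/2 same-type neighbors, below 3/4.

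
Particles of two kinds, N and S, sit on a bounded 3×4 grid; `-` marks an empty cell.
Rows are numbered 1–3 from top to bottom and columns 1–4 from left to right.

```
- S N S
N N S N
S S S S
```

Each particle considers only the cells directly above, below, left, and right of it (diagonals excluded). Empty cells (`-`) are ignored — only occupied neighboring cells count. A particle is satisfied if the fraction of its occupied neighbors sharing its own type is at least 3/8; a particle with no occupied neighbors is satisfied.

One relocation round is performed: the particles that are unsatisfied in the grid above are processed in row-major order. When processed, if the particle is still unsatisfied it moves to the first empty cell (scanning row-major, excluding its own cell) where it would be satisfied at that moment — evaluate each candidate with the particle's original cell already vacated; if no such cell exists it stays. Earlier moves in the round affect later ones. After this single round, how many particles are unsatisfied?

1

Initially unsatisfied (in order): (1,2), (1,3), (1,4), (2,2), (2,3), (2,4).
  (1,2): no empty cell satisfies it; stays.
  (1,3) → (1,1).
  (1,4) → (1,3).
  (2,2) → (1,4).
  (2,3): now satisfied by earlier moves; stays.
  (2,4): no empty cell satisfies it; stays.
Resulting grid:
N S S N
N - S N
S S S S
Unsatisfied now: (2,4).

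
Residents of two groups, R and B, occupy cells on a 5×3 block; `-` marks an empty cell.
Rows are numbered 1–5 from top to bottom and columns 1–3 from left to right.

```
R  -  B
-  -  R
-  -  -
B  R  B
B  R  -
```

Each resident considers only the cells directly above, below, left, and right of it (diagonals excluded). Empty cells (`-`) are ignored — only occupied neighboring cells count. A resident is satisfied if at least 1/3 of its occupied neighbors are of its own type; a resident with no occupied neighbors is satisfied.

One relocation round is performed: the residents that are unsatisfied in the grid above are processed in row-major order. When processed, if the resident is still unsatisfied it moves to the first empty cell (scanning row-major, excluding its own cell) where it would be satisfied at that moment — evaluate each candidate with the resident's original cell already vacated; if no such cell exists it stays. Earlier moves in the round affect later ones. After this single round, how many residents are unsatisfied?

1

Initially unsatisfied (in order): (1,3), (2,3), (4,3).
  (1,3) → (3,1).
  (2,3): now satisfied by earlier moves; stays.
  (4,3) → (2,1).
Resulting grid:
R - -
B - R
B - -
B R -
B R -
Unsatisfied now: (1,1).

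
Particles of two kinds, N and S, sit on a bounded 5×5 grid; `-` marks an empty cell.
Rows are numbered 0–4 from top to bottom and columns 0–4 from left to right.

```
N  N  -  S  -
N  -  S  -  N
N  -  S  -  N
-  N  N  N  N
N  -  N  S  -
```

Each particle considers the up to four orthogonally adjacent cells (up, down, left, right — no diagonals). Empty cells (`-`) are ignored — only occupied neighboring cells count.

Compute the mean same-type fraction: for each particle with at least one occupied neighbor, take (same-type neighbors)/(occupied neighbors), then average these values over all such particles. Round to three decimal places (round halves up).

0.815

Row 0: (0,0)N 2/2 · (0,1)N 1/1 · (0,3)S — no occupied neighbors
Row 1: (1,0)N 2/2 · (1,2)S 1/1 · (1,4)N 1/1
Row 2: (2,0)N 1/1 · (2,2)S 1/2 · (2,4)N 2/2
Row 3: (3,1)N 1/1 · (3,2)N 3/4 · (3,3)N 2/3 · (3,4)N 2/2
Row 4: (4,0)N — no occupied neighbors · (4,2)N 1/2 · (4,3)S 0/2
Sum over 14 particles: 2/2 + 1/1 + 2/2 + 1/1 + 1/1 + 1/1 + 1/2 + 2/2 + 1/1 + 3/4 + 2/3 + 2/2 + 1/2 + 0/2 = 137/12; mean = 137/12 ÷ 14 = 137/168 = 0.815476… → 0.815.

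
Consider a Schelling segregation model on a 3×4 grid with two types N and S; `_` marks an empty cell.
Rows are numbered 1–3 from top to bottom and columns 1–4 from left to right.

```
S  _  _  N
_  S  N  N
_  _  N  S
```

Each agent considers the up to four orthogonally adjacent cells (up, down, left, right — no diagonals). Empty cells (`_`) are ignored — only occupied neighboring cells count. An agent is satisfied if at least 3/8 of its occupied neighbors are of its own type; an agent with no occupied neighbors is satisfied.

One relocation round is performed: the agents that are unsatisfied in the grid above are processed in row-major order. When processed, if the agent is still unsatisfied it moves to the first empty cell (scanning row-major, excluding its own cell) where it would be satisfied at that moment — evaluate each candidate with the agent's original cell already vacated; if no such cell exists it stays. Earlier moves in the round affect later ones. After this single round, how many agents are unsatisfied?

0

Initially unsatisfied (in order): (2,2), (3,4).
  (2,2) → (1,2).
  (3,4) → (2,1).
Resulting grid:
S S _ N
S _ N N
_ _ N _
All satisfied now.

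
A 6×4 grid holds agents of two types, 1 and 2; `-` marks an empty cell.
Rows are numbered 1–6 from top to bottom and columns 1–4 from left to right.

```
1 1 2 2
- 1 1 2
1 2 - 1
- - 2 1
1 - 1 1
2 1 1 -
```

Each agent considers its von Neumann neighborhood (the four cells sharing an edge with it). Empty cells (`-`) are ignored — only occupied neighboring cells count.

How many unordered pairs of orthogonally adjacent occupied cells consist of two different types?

10

Scan each occupied cell's neighbors to the right and below so each pair is counted once.
Row 1: 1(1,1)–1(1,2)= 1(1,2)–2(1,3)≠ 1(1,2)–1(2,2)= 2(1,3)–2(1,4)= 2(1,3)–1(2,3)≠ 2(1,4)–2(2,4)=  → 2/6 unlike.
Row 2: 1(2,2)–1(2,3)= 1(2,2)–2(3,2)≠ 1(2,3)–2(2,4)≠ 2(2,4)–1(3,4)≠  → 3/4 unlike.
Row 3: 1(3,1)–2(3,2)≠ 1(3,4)–1(4,4)=  → 1/2 unlike.
Row 4: 2(4,3)–1(4,4)≠ 2(4,3)–1(5,3)≠ 1(4,4)–1(5,4)=  → 2/3 unlike.
Row 5: 1(5,1)–2(6,1)≠ 1(5,3)–1(5,4)= 1(5,3)–1(6,3)=  → 1/3 unlike.
Row 6: 2(6,1)–1(6,2)≠ 1(6,2)–1(6,3)=  → 1/2 unlike.
Total adjacent occupied pairs: 20; unlike-type pairs: 10.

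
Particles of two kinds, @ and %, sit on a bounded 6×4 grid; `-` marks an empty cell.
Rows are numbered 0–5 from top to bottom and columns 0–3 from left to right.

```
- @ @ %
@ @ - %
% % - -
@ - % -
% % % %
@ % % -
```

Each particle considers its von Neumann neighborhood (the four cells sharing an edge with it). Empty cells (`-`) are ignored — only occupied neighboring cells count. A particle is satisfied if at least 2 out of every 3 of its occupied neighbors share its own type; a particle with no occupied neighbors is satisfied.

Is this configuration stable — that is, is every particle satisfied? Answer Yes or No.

No

Row 0: (0,1)@ 2/2 ok · (0,2)@ 1/2 unhappy · (0,3)% 1/2 unhappy
Row 1: (1,0)@ 1/2 unhappy · (1,1)@ 2/3 ok · (1,3)% 1/1 ok
Row 2: (2,0)% 1/3 unhappy · (2,1)% 1/2 unhappy
Row 3: (3,0)@ 0/2 unhappy · (3,2)% 1/1 ok
Row 4: (4,0)% 1/3 unhappy · (4,1)% 3/3 ok · (4,2)% 4/4 ok · (4,3)% 1/1 ok
Row 5: (5,0)@ 0/2 unhappy · (5,1)% 2/3 ok · (5,2)% 2/2 ok
For instance (0,2) has only 1/2 same-type neighbors, below 2/3.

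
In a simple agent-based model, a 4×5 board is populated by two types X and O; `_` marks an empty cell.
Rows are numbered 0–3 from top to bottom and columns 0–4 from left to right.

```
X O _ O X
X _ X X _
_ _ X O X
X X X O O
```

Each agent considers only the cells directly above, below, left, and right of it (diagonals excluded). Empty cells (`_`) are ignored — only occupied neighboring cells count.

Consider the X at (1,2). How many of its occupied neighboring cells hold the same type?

2

Occupied neighbors of (1,2): (2,2)=X, (1,3)=X.
Same type (X): 2 of 2.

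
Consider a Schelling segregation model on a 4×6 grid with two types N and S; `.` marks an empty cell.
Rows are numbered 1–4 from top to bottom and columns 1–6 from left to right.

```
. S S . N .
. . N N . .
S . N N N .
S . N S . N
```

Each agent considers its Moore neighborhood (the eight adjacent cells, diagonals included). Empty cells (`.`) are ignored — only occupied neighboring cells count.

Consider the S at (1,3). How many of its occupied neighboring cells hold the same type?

1

Occupied neighbors of (1,3): (1,2)=S, (2,3)=N, (2,4)=N.
Same type (S): 1 of 3.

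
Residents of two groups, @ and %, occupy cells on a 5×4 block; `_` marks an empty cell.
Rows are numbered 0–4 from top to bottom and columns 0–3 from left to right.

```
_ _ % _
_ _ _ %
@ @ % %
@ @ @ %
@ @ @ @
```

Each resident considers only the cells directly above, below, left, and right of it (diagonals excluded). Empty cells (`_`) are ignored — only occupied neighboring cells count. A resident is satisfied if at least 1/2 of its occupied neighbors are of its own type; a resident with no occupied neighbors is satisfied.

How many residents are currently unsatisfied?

Row 0: (0,2)% 0/0 satisfied
Row 1: (1,3)% 1/1 satisfied
Row 2: (2,0)@ 2/2 satisfied · (2,1)@ 2/3 satisfied · (2,2)% 1/3 not · (2,3)% 3/3 satisfied
Row 3: (3,0)@ 3/3 satisfied · (3,1)@ 4/4 satisfied · (3,2)@ 2/4 satisfied · (3,3)% 1/3 not
Row 4: (4,0)@ 2/2 satisfied · (4,1)@ 3/3 satisfied · (4,2)@ 3/3 satisfied · (4,3)@ 1/2 satisfied
Unsatisfied: (2,2), (3,3) — 2 in total.

2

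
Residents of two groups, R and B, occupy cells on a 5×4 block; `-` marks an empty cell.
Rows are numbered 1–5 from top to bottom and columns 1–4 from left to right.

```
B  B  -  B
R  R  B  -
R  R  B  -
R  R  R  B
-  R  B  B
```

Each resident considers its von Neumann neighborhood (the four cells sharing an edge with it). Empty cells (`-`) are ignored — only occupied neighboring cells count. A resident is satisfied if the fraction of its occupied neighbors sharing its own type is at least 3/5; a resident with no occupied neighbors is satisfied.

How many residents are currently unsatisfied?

9

Row 1: (1,1)B 1/2 unhappy · (1,2)B 1/2 unhappy · (1,4)B 0/0 ok
Row 2: (2,1)R 2/3 ok · (2,2)R 2/4 unhappy · (2,3)B 1/2 unhappy
Row 3: (3,1)R 3/3 ok · (3,2)R 3/4 ok · (3,3)B 1/3 unhappy
Row 4: (4,1)R 2/2 ok · (4,2)R 4/4 ok · (4,3)R 1/4 unhappy · (4,4)B 1/2 unhappy
Row 5: (5,2)R 1/2 unhappy · (5,3)B 1/3 unhappy · (5,4)B 2/2 ok
Unsatisfied: (1,1), (1,2), (2,2), (2,3), (3,3), (4,3), (4,4), (5,2), (5,3) — 9 in total.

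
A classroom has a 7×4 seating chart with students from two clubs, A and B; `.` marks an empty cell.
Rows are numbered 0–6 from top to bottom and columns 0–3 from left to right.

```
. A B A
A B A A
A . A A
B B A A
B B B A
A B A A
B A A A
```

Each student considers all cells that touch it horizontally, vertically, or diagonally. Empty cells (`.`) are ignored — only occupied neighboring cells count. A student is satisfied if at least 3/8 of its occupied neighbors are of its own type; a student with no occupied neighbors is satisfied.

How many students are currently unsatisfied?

5

(0,1)A 2/4 satisfied
(0,2)B 1/5 not
(0,3)A 2/3 satisfied
(1,0)A 2/3 satisfied
(1,1)B 1/6 not
(1,2)A 5/7 satisfied
(1,3)A 4/5 satisfied
(2,0)A 1/4 not
(2,2)A 5/7 satisfied
(2,3)A 5/5 satisfied
(3,0)B 3/4 satisfied
(3,1)B 4/7 satisfied
(3,2)A 4/7 satisfied
(3,3)A 4/5 satisfied
(4,0)B 4/5 satisfied
(4,1)B 5/8 satisfied
(4,2)B 3/8 satisfied
(4,3)A 4/5 satisfied
(5,0)A 1/5 not
(5,1)B 4/8 satisfied
(5,2)A 5/8 satisfied
(5,3)A 4/5 satisfied
(6,0)B 1/3 not
(6,1)A 3/5 satisfied
(6,2)A 4/5 satisfied
(6,3)A 3/3 satisfied
Unsatisfied: (0,2), (1,1), (2,0), (5,0), (6,0) — 5 in total.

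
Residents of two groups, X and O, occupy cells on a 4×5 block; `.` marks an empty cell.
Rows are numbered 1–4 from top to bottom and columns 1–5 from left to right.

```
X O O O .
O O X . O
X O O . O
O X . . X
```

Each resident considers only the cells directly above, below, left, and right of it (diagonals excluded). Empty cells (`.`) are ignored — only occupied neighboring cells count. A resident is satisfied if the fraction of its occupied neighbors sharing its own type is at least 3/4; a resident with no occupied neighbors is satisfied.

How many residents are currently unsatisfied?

Row 1: (1,1)X 0/2 not · (1,2)O 2/3 not · (1,3)O 2/3 not · (1,4)O 1/1 satisfied
Row 2: (2,1)O 1/3 not · (2,2)O 3/4 satisfied · (2,3)X 0/3 not · (2,5)O 1/1 satisfied
Row 3: (3,1)X 0/3 not · (3,2)O 2/4 not · (3,3)O 1/2 not · (3,5)O 1/2 not
Row 4: (4,1)O 0/2 not · (4,2)X 0/2 not · (4,5)X 0/1 not
Unsatisfied: (1,1), (1,2), (1,3), (2,1), (2,3), (3,1), (3,2), (3,3), (3,5), (4,1), (4,2), (4,5) — 12 in total.

12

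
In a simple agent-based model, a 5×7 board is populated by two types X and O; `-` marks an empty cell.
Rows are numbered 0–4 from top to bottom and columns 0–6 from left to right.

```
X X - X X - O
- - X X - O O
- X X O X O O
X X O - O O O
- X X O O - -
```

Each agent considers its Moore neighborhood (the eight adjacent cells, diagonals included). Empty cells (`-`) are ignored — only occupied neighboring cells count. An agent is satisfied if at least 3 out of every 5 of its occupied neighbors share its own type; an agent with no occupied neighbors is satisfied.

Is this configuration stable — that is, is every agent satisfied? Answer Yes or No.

(0,0)X 1/1 ok
(0,1)X 2/2 ok
(0,3)X 3/3 ok
(0,4)X 2/3 ok
(0,6)O 2/2 ok
(1,2)X 5/6 ok
(1,3)X 5/6 ok
(1,5)O 4/6 ok
(1,6)O 4/4 ok
(2,1)X 4/5 ok
(2,2)X 4/6 ok
(2,3)O 2/6 unhappy
(2,4)X 1/6 unhappy
(2,5)O 6/7 ok
(2,6)O 5/5 ok
(3,0)X 3/3 ok
(3,1)X 5/6 ok
(3,2)O 2/7 unhappy
(3,4)O 5/6 ok
(3,5)O 5/6 ok
(3,6)O 3/3 ok
(4,1)X 3/4 ok
(4,2)X 2/4 unhappy
(4,3)O 3/4 ok
(4,4)O 3/3 ok
For instance (2,3) has only 2/6 same-type neighbors, below 3/5.

No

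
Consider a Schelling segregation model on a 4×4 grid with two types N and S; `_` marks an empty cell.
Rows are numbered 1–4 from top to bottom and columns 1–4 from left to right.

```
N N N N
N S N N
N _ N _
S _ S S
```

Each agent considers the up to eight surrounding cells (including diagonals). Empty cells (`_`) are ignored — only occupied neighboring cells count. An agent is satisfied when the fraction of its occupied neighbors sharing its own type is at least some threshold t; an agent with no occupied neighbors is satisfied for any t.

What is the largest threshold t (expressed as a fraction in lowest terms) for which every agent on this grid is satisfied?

0/1

(1,1)N 2/3
(1,2)N 4/5
(1,3)N 4/5
(1,4)N 3/3
(2,1)N 3/4
(2,2)S 0/7
(2,3)N 5/6
(2,4)N 4/4
(3,1)N 1/3
(3,3)N 2/5
(4,1)S 0/1
(4,3)S 1/2
(4,4)S 1/2
The smallest same-type fraction is 0/7 at (2,2), which reduces to 0/1. Any threshold above that leaves this agent unsatisfied.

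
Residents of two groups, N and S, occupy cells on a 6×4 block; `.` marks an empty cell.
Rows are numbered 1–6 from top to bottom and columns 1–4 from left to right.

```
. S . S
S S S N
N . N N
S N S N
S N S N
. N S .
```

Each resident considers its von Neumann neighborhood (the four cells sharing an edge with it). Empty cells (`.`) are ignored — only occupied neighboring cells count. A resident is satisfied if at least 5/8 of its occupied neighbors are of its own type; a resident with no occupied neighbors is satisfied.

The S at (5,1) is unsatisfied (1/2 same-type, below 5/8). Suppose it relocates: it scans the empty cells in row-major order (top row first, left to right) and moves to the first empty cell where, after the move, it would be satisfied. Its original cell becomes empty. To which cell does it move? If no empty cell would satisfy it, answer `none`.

Vacating (5,1). Empty cells in order:
  (1,1): 2/2 same-type → satisfied — stop here.

(1,1)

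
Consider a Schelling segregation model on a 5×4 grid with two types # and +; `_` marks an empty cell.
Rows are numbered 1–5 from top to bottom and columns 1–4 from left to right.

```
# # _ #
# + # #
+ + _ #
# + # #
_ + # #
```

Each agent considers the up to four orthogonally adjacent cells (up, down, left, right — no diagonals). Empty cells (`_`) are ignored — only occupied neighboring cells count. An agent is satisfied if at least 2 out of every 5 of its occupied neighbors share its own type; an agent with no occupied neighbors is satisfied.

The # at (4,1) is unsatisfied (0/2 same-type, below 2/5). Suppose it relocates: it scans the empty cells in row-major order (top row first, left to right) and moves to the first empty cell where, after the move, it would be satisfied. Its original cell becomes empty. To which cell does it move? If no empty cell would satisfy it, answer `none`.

(1,3)

Vacating (4,1). Empty cells in order:
  (1,3): 3/3 same-type → satisfied — stop here.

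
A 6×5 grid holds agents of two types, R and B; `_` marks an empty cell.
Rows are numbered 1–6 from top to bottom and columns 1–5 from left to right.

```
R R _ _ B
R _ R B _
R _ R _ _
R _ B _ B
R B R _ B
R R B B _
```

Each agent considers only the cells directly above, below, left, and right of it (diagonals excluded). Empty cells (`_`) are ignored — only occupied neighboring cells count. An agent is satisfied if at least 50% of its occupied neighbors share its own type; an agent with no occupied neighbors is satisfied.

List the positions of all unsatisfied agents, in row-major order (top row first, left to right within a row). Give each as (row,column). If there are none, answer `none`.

(1,1)R 2/2 satisfied
(1,2)R 1/1 satisfied
(1,5)B 0/0 satisfied
(2,1)R 2/2 satisfied
(2,3)R 1/2 satisfied
(2,4)B 0/1 not
(3,1)R 2/2 satisfied
(3,3)R 1/2 satisfied
(4,1)R 2/2 satisfied
(4,3)B 0/2 not
(4,5)B 1/1 satisfied
(5,1)R 2/3 satisfied
(5,2)B 0/3 not
(5,3)R 0/3 not
(5,5)B 1/1 satisfied
(6,1)R 2/2 satisfied
(6,2)R 1/3 not
(6,3)B 1/3 not
(6,4)B 1/1 satisfied

(2,4), (4,3), (5,2), (5,3), (6,2), (6,3)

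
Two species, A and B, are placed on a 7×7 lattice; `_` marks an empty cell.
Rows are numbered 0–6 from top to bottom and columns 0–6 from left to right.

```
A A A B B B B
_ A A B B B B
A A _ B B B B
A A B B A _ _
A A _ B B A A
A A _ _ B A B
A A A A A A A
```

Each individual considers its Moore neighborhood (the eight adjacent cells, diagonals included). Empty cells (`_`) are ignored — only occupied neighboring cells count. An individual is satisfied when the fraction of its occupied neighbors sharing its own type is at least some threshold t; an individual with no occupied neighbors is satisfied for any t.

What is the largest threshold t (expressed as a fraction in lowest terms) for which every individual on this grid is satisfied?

0/1

Row 0: (0,0)A 2/2 · (0,1)A 4/4 · (0,2)A 3/5 · (0,3)B 3/5 · (0,4)B 5/5 · (0,5)B 5/5 · (0,6)B 3/3
Row 1: (1,1)A 6/6 · (1,2)A 4/7 · (1,3)B 5/7 · (1,4)B 8/8 · (1,5)B 8/8 · (1,6)B 5/5
Row 2: (2,0)A 4/4 · (2,1)A 5/6 · (2,3)B 5/7 · (2,4)B 6/7 · (2,5)B 5/6 · (2,6)B 3/3
Row 3: (3,0)A 5/5 · (3,1)A 5/6 · (3,2)B 3/6 · (3,3)B 5/6 · (3,4)A 1/7
Row 4: (4,0)A 5/5 · (4,1)A 5/6 · (4,3)B 4/5 · (4,4)B 3/6 · (4,5)A 3/6 · (4,6)A 2/3
Row 5: (5,0)A 5/5 · (5,1)A 6/6 · (5,4)B 2/7 · (5,5)A 5/8 · (5,6)B 0/5
Row 6: (6,0)A 3/3 · (6,1)A 4/4 · (6,2)A 3/3 · (6,3)A 2/3 · (6,4)A 3/4 · (6,5)A 3/5 · (6,6)A 2/3
The smallest same-type fraction is 0/5 at (5,6), which reduces to 0/1. Any threshold above that leaves this individual unsatisfied.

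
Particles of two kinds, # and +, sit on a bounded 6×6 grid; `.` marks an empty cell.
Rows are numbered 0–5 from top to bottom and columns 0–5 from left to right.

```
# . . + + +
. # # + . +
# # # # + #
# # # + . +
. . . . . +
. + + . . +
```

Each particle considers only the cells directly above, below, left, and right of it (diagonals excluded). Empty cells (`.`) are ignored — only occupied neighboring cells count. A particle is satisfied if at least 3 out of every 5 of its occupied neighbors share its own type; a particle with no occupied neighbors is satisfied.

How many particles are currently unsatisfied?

7

(0,0)# 0/0 ✓
(0,3)+ 2/2 ✓
(0,4)+ 2/2 ✓
(0,5)+ 2/2 ✓
(1,1)# 2/2 ✓
(1,2)# 2/3 ✓
(1,3)+ 1/3 ✗
(1,5)+ 1/2 ✗
(2,0)# 2/2 ✓
(2,1)# 4/4 ✓
(2,2)# 4/4 ✓
(2,3)# 1/4 ✗
(2,4)+ 0/2 ✗
(2,5)# 0/3 ✗
(3,0)# 2/2 ✓
(3,1)# 3/3 ✓
(3,2)# 2/3 ✓
(3,3)+ 0/2 ✗
(3,5)+ 1/2 ✗
(4,5)+ 2/2 ✓
(5,1)+ 1/1 ✓
(5,2)+ 1/1 ✓
(5,5)+ 1/1 ✓
Unsatisfied: (1,3), (1,5), (2,3), (2,4), (2,5), (3,3), (3,5) — 7 in total.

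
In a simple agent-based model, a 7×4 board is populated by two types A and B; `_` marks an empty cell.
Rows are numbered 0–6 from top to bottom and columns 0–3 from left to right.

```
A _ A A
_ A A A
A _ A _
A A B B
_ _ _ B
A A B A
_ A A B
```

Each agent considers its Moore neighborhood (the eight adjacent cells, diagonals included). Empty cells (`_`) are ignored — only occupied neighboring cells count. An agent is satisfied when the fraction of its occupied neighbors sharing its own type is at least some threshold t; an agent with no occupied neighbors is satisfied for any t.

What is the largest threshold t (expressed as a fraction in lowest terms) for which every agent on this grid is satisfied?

Row 0: (0,0)A 1/1 · (0,2)A 4/4 · (0,3)A 3/3
Row 1: (1,1)A 5/5 · (1,2)A 5/5 · (1,3)A 4/4
Row 2: (2,0)A 3/3 · (2,2)A 4/6
Row 3: (3,0)A 2/2 · (3,1)A 3/4 · (3,2)B 2/4 · (3,3)B 2/3
Row 4: (4,3)B 3/4
Row 5: (5,0)A 2/2 · (5,1)A 3/4 · (5,2)B 2/6 · (5,3)A 1/4
Row 6: (6,1)A 3/4 · (6,2)A 3/5 · (6,3)B 1/3
The smallest same-type fraction is 1/4 at (5,3), which reduces to 1/4. Any threshold above that leaves this agent unsatisfied.

1/4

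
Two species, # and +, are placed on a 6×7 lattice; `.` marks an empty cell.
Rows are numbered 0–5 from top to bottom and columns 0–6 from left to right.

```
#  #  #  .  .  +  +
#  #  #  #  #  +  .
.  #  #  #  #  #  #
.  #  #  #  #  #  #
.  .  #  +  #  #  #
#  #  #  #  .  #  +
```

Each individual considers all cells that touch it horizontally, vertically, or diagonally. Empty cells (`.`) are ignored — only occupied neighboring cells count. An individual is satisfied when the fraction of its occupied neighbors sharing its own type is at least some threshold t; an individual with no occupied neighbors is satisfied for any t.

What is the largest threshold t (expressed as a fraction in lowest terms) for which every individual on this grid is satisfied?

0/1

Row 0: (0,0)# 3/3 · (0,1)# 5/5 · (0,2)# 4/4 · (0,5)+ 2/3 · (0,6)+ 2/2
Row 1: (1,0)# 4/4 · (1,1)# 7/7 · (1,2)# 7/7 · (1,3)# 6/6 · (1,4)# 4/6 · (1,5)+ 2/6
Row 2: (2,1)# 6/6 · (2,2)# 8/8 · (2,3)# 8/8 · (2,4)# 7/8 · (2,5)# 6/7 · (2,6)# 3/4
Row 3: (3,1)# 4/4 · (3,2)# 6/7 · (3,3)# 7/8 · (3,4)# 7/8 · (3,5)# 8/8 · (3,6)# 5/5
Row 4: (4,2)# 6/7 · (4,3)+ 0/7 · (4,4)# 6/7 · (4,5)# 6/7 · (4,6)# 4/5
Row 5: (5,0)# 1/1 · (5,1)# 3/3 · (5,2)# 3/4 · (5,3)# 3/4 · (5,5)# 3/4 · (5,6)+ 0/3
The smallest same-type fraction is 0/7 at (4,3), which reduces to 0/1. Any threshold above that leaves this individual unsatisfied.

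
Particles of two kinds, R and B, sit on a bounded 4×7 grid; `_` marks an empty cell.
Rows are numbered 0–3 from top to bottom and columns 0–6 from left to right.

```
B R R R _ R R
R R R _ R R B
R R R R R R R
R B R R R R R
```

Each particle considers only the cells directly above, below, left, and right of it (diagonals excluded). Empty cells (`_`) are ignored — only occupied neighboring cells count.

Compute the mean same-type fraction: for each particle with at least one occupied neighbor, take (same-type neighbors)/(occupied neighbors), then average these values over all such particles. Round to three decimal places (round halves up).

0.776

Row 0: (0,0)B 0/2 · (0,1)R 2/3 · (0,2)R 3/3 · (0,3)R 1/1 · (0,5)R 2/2 · (0,6)R 1/2
Row 1: (1,0)R 2/3 · (1,1)R 4/4 · (1,2)R 3/3 · (1,4)R 2/2 · (1,5)R 3/4 · (1,6)B 0/3
Row 2: (2,0)R 3/3 · (2,1)R 3/4 · (2,2)R 4/4 · (2,3)R 3/3 · (2,4)R 4/4 · (2,5)R 4/4 · (2,6)R 2/3
Row 3: (3,0)R 1/2 · (3,1)B 0/3 · (3,2)R 2/3 · (3,3)R 3/3 · (3,4)R 3/3 · (3,5)R 3/3 · (3,6)R 2/2
Sum over 26 particles: 0/2 + 2/3 + 3/3 + 1/1 + 2/2 + 1/2 + 2/3 + 4/4 + 3/3 + 2/2 + 3/4 + 0/3 + 3/3 + 3/4 + 4/4 + 3/3 + 4/4 + 4/4 + 2/3 + 1/2 + 0/3 + 2/3 + 3/3 + 3/3 + 3/3 + 2/2 = 121/6; mean = 121/6 ÷ 26 = 121/156 = 0.775641… → 0.776.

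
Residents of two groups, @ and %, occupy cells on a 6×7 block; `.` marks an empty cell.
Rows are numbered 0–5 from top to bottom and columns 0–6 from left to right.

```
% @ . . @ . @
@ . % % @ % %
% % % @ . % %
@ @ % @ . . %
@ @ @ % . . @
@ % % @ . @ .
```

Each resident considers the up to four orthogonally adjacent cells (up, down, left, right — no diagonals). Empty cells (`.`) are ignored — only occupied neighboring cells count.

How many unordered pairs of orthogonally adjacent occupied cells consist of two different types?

21

Scan each occupied cell's neighbors to the right and below so each pair is counted once.
Row 0: %(0,0)–@(0,1)≠ %(0,0)–@(1,0)≠ @(0,4)–@(1,4)= @(0,6)–%(1,6)≠  → 3/4 unlike.
Row 1: @(1,0)–%(2,0)≠ %(1,2)–%(1,3)= %(1,2)–%(2,2)= %(1,3)–@(1,4)≠ %(1,3)–@(2,3)≠ @(1,4)–%(1,5)≠ %(1,5)–%(1,6)= %(1,5)–%(2,5)= %(1,6)–%(2,6)=  → 4/9 unlike.
Row 2: %(2,0)–%(2,1)= %(2,0)–@(3,0)≠ %(2,1)–%(2,2)= %(2,1)–@(3,1)≠ %(2,2)–@(2,3)≠ %(2,2)–%(3,2)= @(2,3)–@(3,3)= %(2,5)–%(2,6)= %(2,6)–%(3,6)=  → 3/9 unlike.
Row 3: @(3,0)–@(3,1)= @(3,0)–@(4,0)= @(3,1)–%(3,2)≠ @(3,1)–@(4,1)= %(3,2)–@(3,3)≠ %(3,2)–@(4,2)≠ @(3,3)–%(4,3)≠ %(3,6)–@(4,6)≠  → 5/8 unlike.
Row 4: @(4,0)–@(4,1)= @(4,0)–@(5,0)= @(4,1)–@(4,2)= @(4,1)–%(5,1)≠ @(4,2)–%(4,3)≠ @(4,2)–%(5,2)≠ %(4,3)–@(5,3)≠  → 4/7 unlike.
Row 5: @(5,0)–%(5,1)≠ %(5,1)–%(5,2)= %(5,2)–@(5,3)≠  → 2/3 unlike.
Total adjacent occupied pairs: 40; unlike-type pairs: 21.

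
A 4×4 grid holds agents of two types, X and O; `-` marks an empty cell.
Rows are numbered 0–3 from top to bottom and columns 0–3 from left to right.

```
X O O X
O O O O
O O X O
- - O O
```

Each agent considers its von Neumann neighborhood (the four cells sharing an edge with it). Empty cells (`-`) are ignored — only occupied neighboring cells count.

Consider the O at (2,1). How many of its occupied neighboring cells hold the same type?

2

Occupied neighbors of (2,1): (1,1)=O, (2,0)=O, (2,2)=X.
Same type (O): 2 of 3.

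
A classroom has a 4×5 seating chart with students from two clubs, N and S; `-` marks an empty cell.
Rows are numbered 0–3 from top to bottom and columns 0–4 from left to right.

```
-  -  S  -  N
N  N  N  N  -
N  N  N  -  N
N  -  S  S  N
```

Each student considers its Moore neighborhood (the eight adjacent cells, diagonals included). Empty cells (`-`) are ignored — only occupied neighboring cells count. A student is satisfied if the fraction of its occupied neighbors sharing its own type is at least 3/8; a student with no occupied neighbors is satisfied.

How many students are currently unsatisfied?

Row 0: (0,2)S 0/3 ✗ · (0,4)N 1/1 ✓
Row 1: (1,0)N 3/3 ✓ · (1,1)N 5/6 ✓ · (1,2)N 4/5 ✓ · (1,3)N 4/5 ✓
Row 2: (2,0)N 4/4 ✓ · (2,1)N 6/7 ✓ · (2,2)N 4/6 ✓ · (2,4)N 2/3 ✓
Row 3: (3,0)N 2/2 ✓ · (3,2)S 1/3 ✗ · (3,3)S 1/4 ✗ · (3,4)N 1/2 ✓
Unsatisfied: (0,2), (3,2), (3,3) — 3 in total.

3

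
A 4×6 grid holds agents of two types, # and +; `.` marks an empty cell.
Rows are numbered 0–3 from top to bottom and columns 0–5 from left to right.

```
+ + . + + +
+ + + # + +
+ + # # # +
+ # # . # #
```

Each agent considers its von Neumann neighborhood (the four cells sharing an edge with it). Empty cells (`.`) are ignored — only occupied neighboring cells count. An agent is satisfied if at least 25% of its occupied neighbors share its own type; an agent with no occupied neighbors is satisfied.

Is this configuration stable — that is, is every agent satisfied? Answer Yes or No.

Yes

(0,0)+ 2/2 ok
(0,1)+ 2/2 ok
(0,3)+ 1/2 ok
(0,4)+ 3/3 ok
(0,5)+ 2/2 ok
(1,0)+ 3/3 ok
(1,1)+ 4/4 ok
(1,2)+ 1/3 ok
(1,3)# 1/4 ok
(1,4)+ 2/4 ok
(1,5)+ 3/3 ok
(2,0)+ 3/3 ok
(2,1)+ 2/4 ok
(2,2)# 2/4 ok
(2,3)# 3/3 ok
(2,4)# 2/4 ok
(2,5)+ 1/3 ok
(3,0)+ 1/2 ok
(3,1)# 1/3 ok
(3,2)# 2/2 ok
(3,4)# 2/2 ok
(3,5)# 1/2 ok
All meet the threshold, so the configuration is stable.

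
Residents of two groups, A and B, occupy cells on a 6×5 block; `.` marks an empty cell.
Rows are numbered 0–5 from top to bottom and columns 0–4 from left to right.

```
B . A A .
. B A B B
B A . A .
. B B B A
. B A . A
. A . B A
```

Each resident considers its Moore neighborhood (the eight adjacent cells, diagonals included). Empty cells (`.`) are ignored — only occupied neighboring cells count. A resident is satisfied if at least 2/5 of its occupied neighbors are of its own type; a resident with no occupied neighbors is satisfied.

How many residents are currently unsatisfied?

Row 0: (0,0)B 1/1 ok · (0,2)A 2/4 ok · (0,3)A 2/4 ok
Row 1: (1,1)B 2/5 ok · (1,2)A 4/6 ok · (1,3)B 1/5 unhappy · (1,4)B 1/3 unhappy
Row 2: (2,0)B 2/3 ok · (2,1)A 1/5 unhappy · (2,3)A 2/6 unhappy
Row 3: (3,1)B 3/5 ok · (3,2)B 3/6 ok · (3,3)B 1/5 unhappy · (3,4)A 2/3 ok
Row 4: (4,1)B 2/4 ok · (4,2)A 1/6 unhappy · (4,4)A 2/4 ok
Row 5: (5,1)A 1/2 ok · (5,3)B 0/3 unhappy · (5,4)A 1/2 ok
Unsatisfied: (1,3), (1,4), (2,1), (2,3), (3,3), (4,2), (5,3) — 7 in total.

7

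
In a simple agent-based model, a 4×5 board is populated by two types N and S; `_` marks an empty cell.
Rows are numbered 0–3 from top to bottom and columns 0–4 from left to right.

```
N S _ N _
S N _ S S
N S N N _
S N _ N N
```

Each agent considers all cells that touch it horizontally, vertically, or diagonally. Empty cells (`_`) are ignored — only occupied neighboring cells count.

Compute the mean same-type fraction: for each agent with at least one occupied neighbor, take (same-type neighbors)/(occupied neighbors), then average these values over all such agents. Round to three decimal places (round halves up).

Row 0: (0,0)N 1/3 · (0,1)S 1/3 · (0,3)N 0/2
Row 1: (1,0)S 2/5 · (1,1)N 3/6 · (1,3)S 1/4 · (1,4)S 1/3
Row 2: (2,0)N 2/5 · (2,1)S 2/6 · (2,2)N 4/6 · (2,3)N 3/5
Row 3: (3,0)S 1/3 · (3,1)N 2/4 · (3,3)N 3/3 · (3,4)N 2/2
Sum over 15 agents: 1/3 + 1/3 + 0/2 + 2/5 + 3/6 + 1/4 + 1/3 + 2/5 + 2/6 + 4/6 + 3/5 + 1/3 + 2/4 + 3/3 + 2/2 = 419/60; mean = 419/60 ÷ 15 = 419/900 = 0.465555… → 0.466.

0.466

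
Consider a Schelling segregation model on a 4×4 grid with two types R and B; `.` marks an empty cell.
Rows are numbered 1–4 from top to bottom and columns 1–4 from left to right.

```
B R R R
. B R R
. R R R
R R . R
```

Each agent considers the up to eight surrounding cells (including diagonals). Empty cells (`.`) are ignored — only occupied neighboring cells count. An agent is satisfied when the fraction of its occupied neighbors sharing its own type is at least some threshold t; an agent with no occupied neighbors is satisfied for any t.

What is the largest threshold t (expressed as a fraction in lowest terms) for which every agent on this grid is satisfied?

1/6

Row 1: (1,1)B 1/2 · (1,2)R 2/4 · (1,3)R 4/5 · (1,4)R 3/3
Row 2: (2,2)B 1/6 · (2,3)R 7/8 · (2,4)R 5/5
Row 3: (3,2)R 4/5 · (3,3)R 6/7 · (3,4)R 4/4
Row 4: (4,1)R 2/2 · (4,2)R 3/3 · (4,4)R 2/2
The smallest same-type fraction is 1/6 at (2,2), which reduces to 1/6. Any threshold above that leaves this agent unsatisfied.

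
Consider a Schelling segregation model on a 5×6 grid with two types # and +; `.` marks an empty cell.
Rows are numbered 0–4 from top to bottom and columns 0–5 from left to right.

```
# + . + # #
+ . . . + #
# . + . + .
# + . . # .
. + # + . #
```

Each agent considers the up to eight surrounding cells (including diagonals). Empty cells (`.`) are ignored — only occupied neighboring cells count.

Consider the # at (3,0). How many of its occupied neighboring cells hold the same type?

Occupied neighbors of (3,0): (2,0)=#, (3,1)=+, (4,1)=+.
Same type (#): 1 of 3.

1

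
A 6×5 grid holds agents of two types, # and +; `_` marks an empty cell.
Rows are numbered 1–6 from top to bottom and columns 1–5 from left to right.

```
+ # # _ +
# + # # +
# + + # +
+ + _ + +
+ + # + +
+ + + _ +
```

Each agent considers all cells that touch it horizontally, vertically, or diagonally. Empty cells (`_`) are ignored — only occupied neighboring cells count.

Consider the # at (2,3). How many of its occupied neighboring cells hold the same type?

4

Occupied neighbors of (2,3): (1,2)=#, (1,3)=#, (2,2)=+, (2,4)=#, (3,2)=+, (3,3)=+, (3,4)=#.
Same type (#): 4 of 7.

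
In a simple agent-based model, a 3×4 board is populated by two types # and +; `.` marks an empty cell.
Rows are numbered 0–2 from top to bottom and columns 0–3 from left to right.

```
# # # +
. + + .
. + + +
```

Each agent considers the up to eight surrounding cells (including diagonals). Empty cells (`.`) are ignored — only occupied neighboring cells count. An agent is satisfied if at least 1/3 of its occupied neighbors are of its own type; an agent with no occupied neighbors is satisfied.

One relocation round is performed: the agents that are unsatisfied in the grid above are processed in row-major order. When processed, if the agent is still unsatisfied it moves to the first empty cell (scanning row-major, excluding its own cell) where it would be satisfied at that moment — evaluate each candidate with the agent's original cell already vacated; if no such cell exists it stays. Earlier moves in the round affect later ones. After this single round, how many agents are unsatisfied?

Initially unsatisfied (in order): (0,2).
  (0,2) → (1,0).
Resulting grid:
# # . +
# + + .
. + + +
All satisfied now.

0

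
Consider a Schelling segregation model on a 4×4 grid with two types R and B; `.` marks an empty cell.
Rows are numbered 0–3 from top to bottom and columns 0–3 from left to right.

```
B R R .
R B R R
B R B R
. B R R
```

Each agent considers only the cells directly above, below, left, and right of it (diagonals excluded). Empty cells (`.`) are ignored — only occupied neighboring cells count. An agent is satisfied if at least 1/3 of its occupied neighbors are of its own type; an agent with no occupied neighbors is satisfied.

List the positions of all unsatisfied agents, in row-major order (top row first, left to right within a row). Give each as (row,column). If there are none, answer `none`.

(0,0), (1,0), (1,1), (2,0), (2,1), (2,2), (3,1)

Row 0: (0,0)B 0/2 not · (0,1)R 1/3 satisfied · (0,2)R 2/2 satisfied
Row 1: (1,0)R 0/3 not · (1,1)B 0/4 not · (1,2)R 2/4 satisfied · (1,3)R 2/2 satisfied
Row 2: (2,0)B 0/2 not · (2,1)R 0/4 not · (2,2)B 0/4 not · (2,3)R 2/3 satisfied
Row 3: (3,1)B 0/2 not · (3,2)R 1/3 satisfied · (3,3)R 2/2 satisfied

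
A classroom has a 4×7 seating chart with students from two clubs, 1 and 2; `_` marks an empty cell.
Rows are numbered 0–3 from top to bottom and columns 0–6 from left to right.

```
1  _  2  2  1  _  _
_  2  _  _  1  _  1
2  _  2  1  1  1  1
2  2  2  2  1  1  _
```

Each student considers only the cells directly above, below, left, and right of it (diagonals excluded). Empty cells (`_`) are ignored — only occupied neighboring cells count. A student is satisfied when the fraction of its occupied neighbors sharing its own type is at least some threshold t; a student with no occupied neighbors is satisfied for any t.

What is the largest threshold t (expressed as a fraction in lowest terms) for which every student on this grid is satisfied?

Row 0: (0,0)1 — no occupied neighbors · (0,2)2 1/1 · (0,3)2 1/2 · (0,4)1 1/2
Row 1: (1,1)2 — no occupied neighbors · (1,4)1 2/2 · (1,6)1 1/1
Row 2: (2,0)2 1/1 · (2,2)2 1/2 · (2,3)1 1/3 · (2,4)1 4/4 · (2,5)1 3/3 · (2,6)1 2/2
Row 3: (3,0)2 2/2 · (3,1)2 2/2 · (3,2)2 3/3 · (3,3)2 1/3 · (3,4)1 2/3 · (3,5)1 2/2
The smallest same-type fraction is 1/3 at (2,3), which reduces to 1/3. Any threshold above that leaves this student unsatisfied.

1/3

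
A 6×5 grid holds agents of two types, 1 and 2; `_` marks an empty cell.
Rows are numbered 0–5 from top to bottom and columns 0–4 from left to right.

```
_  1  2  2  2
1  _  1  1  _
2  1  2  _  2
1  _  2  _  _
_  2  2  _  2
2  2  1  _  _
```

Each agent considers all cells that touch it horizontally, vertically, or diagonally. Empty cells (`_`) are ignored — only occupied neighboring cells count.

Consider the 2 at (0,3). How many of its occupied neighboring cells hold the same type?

2

Occupied neighbors of (0,3): (0,2)=2, (0,4)=2, (1,2)=1, (1,3)=1.
Same type (2): 2 of 4.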